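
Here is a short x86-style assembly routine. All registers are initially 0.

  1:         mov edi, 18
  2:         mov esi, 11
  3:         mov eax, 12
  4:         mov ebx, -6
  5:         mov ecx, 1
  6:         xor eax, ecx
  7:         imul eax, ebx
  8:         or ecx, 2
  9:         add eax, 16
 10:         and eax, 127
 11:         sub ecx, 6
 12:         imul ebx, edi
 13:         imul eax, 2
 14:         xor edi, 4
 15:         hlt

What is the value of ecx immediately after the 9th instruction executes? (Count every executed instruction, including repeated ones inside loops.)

edi=18
esi=11
eax=12
ebx=-6
ecx=1
eax=12^1=13
eax=13*(-6)=-78
ecx=1|2=3
eax=(-78)+16=-62
After step 9: ecx = 3.

3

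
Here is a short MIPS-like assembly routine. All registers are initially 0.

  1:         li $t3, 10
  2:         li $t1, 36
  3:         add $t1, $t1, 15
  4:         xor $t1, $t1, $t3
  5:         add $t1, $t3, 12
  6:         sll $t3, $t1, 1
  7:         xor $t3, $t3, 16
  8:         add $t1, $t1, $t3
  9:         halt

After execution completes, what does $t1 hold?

82

after li $t3, 10: $t3=10
after li $t1, 36: $t1=36
after add $t1, $t1, 15: $t1=36+15=51
after xor $t1, $t1, $t3: $t1=51^10=57
after add $t1, $t3, 12: $t1=10+12=22
after sll $t3, $t1, 1: $t3=22<<1=44
after xor $t3, $t3, 16: $t3=44^16=60
after add $t1, $t1, $t3: $t1=22+60=82
halt.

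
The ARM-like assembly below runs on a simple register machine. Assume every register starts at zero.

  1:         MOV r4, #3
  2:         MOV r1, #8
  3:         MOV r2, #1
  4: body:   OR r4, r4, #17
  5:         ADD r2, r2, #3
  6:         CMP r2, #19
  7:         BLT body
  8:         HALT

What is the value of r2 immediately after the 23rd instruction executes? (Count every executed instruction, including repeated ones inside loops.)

after MOV r4, #3: r4=3
after MOV r1, #8: r1=8
after MOV r2, #1: r2=1
after OR r4, r4, #17: r4=3|17=19
after ADD r2, r2, #3: r2=1+3=4
CMP r2, #19  (cmp 4,19)
BLT body: taken
after OR r4, r4, #17: r4=19|17=19
after ADD r2, r2, #3: r2=4+3=7
CMP r2, #19  (cmp 7,19)
BLT body: taken
after OR r4, r4, #17: r4=19|17=19
after ADD r2, r2, #3: r2=7+3=10
CMP r2, #19  (cmp 10,19)
BLT body: taken
after OR r4, r4, #17: r4=19|17=19
after ADD r2, r2, #3: r2=10+3=13
CMP r2, #19  (cmp 13,19)
BLT body: taken
after OR r4, r4, #17: r4=19|17=19
after ADD r2, r2, #3: r2=13+3=16
CMP r2, #19  (cmp 16,19)
BLT body: taken
After step 23: r2 = 16.

16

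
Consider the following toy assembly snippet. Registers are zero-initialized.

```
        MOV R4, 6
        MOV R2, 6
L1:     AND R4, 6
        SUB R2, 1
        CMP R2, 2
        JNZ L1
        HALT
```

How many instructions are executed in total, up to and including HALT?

MOV R4, 6 → R4=6
MOV R2, 6 → R2=6
AND R4, 6 → R4=6&6=6
SUB R2, 1 → R2=6-1=5
CMP R2, 2  (cmp 5,2)
JNZ L1: taken
AND R4, 6 → R4=6&6=6
SUB R2, 1 → R2=5-1=4
CMP R2, 2  (cmp 4,2)
JNZ L1: taken
AND R4, 6 → R4=6&6=6
SUB R2, 1 → R2=4-1=3
CMP R2, 2  (cmp 3,2)
JNZ L1: taken
AND R4, 6 → R4=6&6=6
SUB R2, 1 → R2=3-1=2
CMP R2, 2  (cmp 2,2)
JNZ L1: not taken
halt.
Total executed instructions: 19.

19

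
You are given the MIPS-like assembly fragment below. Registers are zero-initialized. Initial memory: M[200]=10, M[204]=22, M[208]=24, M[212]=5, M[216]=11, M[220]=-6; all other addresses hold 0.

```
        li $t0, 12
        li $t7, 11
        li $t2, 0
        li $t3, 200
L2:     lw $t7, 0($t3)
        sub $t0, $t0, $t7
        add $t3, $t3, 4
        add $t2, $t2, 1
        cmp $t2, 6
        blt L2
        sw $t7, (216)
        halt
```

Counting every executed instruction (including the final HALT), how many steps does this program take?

after li $t0, 12: $t0=12
after li $t7, 11: $t7=11
after li $t2, 0: $t2=0
after li $t3, 200: $t3=200
after lw $t7, 0($t3): $t7=M[200]=10
after sub $t0, $t0, $t7: $t0=12-10=2
after add $t3, $t3, 4: $t3=200+4=204
after add $t2, $t2, 1: $t2=0+1=1
cmp $t2, 6  (cmp 1,6)
blt L2: taken
after lw $t7, 0($t3): $t7=M[204]=22
after sub $t0, $t0, $t7: $t0=2-22=-20
after add $t3, $t3, 4: $t3=204+4=208
after add $t2, $t2, 1: $t2=1+1=2
cmp $t2, 6  (cmp 2,6)
blt L2: taken
after lw $t7, 0($t3): $t7=M[208]=24
after sub $t0, $t0, $t7: $t0=(-20)-24=-44
after add $t3, $t3, 4: $t3=208+4=212
after add $t2, $t2, 1: $t2=2+1=3
cmp $t2, 6  (cmp 3,6)
blt L2: taken
after lw $t7, 0($t3): $t7=M[212]=5
after sub $t0, $t0, $t7: $t0=(-44)-5=-49
after add $t3, $t3, 4: $t3=212+4=216
after add $t2, $t2, 1: $t2=3+1=4
cmp $t2, 6  (cmp 4,6)
blt L2: taken
after lw $t7, 0($t3): $t7=M[216]=11
after sub $t0, $t0, $t7: $t0=(-49)-11=-60
after add $t3, $t3, 4: $t3=216+4=220
after add $t2, $t2, 1: $t2=4+1=5
cmp $t2, 6  (cmp 5,6)
blt L2: taken
after lw $t7, 0($t3): $t7=M[220]=-6
after sub $t0, $t0, $t7: $t0=(-60)-(-6)=-54
after add $t3, $t3, 4: $t3=220+4=224
after add $t2, $t2, 1: $t2=5+1=6
cmp $t2, 6  (cmp 6,6)
blt L2: not taken
sw $t7, (216) → M[216]=-6
halt.
Total executed instructions: 42.

42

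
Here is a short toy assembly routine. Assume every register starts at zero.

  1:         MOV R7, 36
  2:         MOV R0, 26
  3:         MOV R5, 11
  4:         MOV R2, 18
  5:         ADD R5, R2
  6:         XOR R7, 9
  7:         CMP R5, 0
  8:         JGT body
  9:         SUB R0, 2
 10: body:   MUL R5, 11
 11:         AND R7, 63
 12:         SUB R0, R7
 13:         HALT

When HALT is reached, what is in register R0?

after MOV R7, 36: R7=36
after MOV R0, 26: R0=26
after MOV R5, 11: R5=11
after MOV R2, 18: R2=18
after ADD R5, R2: R5=11+18=29
after XOR R7, 9: R7=36^9=45
CMP R5, 0  (cmp 29,0)
JGT body: taken
after MUL R5, 11: R5=29*11=319
after AND R7, 63: R7=45&63=45
after SUB R0, R7: R0=26-45=-19
halt.

-19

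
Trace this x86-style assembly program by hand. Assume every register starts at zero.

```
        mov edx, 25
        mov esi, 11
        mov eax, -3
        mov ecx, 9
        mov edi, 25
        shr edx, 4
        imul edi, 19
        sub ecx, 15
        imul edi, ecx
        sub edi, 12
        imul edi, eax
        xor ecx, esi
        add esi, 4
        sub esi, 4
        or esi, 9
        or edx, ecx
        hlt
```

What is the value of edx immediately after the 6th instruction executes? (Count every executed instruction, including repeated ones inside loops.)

after mov edx, 25: edx=25
after mov esi, 11: esi=11
after mov eax, -3: eax=-3
after mov ecx, 9: ecx=9
after mov edi, 25: edi=25
after shr edx, 4: edx=25>>4=1
After step 6: edx = 1.

1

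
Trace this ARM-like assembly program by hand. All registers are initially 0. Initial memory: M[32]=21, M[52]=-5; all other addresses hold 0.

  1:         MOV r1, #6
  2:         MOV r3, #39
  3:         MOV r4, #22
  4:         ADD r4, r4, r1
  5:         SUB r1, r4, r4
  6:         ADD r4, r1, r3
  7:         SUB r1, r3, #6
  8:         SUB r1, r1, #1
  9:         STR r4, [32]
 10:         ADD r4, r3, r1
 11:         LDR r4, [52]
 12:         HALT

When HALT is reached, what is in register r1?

32

MOV r1, #6 → r1=6
MOV r3, #39 → r3=39
MOV r4, #22 → r4=22
ADD r4, r4, r1 → r4=22+6=28
SUB r1, r4, r4 → r1=28-28=0
ADD r4, r1, r3 → r4=0+39=39
SUB r1, r3, #6 → r1=39-6=33
SUB r1, r1, #1 → r1=33-1=32
STR r4, [32] → M[32]=39
ADD r4, r3, r1 → r4=39+32=71
LDR r4, [52] → r4=M[52]=-5
halt.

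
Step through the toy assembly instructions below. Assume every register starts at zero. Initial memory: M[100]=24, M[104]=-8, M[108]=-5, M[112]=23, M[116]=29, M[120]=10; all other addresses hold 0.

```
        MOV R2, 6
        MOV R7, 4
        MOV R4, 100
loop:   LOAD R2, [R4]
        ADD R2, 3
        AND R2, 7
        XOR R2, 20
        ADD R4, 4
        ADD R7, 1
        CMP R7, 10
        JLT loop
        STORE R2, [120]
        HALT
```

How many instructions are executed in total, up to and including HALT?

53

after MOV R2, 6: R2=6
after MOV R7, 4: R7=4
after MOV R4, 100: R4=100
after LOAD R2, [R4]: R2=M[100]=24
after ADD R2, 3: R2=24+3=27
after AND R2, 7: R2=27&7=3
after XOR R2, 20: R2=3^20=23
after ADD R4, 4: R4=100+4=104
after ADD R7, 1: R7=4+1=5
CMP R7, 10  (cmp 5,10)
JLT loop: taken
after LOAD R2, [R4]: R2=M[104]=-8
after ADD R2, 3: R2=(-8)+3=-5
after AND R2, 7: R2=(-5)&7=3
after XOR R2, 20: R2=3^20=23
after ADD R4, 4: R4=104+4=108
after ADD R7, 1: R7=5+1=6
CMP R7, 10  (cmp 6,10)
JLT loop: taken
after LOAD R2, [R4]: R2=M[108]=-5
after ADD R2, 3: R2=(-5)+3=-2
after AND R2, 7: R2=(-2)&7=6
after XOR R2, 20: R2=6^20=18
after ADD R4, 4: R4=108+4=112
after ADD R7, 1: R7=6+1=7
CMP R7, 10  (cmp 7,10)
JLT loop: taken
after LOAD R2, [R4]: R2=M[112]=23
after ADD R2, 3: R2=23+3=26
after AND R2, 7: R2=26&7=2
after XOR R2, 20: R2=2^20=22
after ADD R4, 4: R4=112+4=116
after ADD R7, 1: R7=7+1=8
CMP R7, 10  (cmp 8,10)
JLT loop: taken
after LOAD R2, [R4]: R2=M[116]=29
after ADD R2, 3: R2=29+3=32
after AND R2, 7: R2=32&7=0
after XOR R2, 20: R2=0^20=20
after ADD R4, 4: R4=116+4=120
after ADD R7, 1: R7=8+1=9
CMP R7, 10  (cmp 9,10)
JLT loop: taken
after LOAD R2, [R4]: R2=M[120]=10
after ADD R2, 3: R2=10+3=13
after AND R2, 7: R2=13&7=5
after XOR R2, 20: R2=5^20=17
after ADD R4, 4: R4=120+4=124
after ADD R7, 1: R7=9+1=10
CMP R7, 10  (cmp 10,10)
JLT loop: not taken
STORE R2, [120] → M[120]=17
halt.
Total executed instructions: 53.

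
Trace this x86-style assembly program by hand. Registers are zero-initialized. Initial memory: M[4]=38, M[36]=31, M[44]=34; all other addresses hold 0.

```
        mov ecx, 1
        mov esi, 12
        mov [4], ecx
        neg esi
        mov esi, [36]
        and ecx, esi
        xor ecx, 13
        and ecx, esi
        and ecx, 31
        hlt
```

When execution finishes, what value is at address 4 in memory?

1

mov ecx, 1 → ecx=1
mov esi, 12 → esi=12
mov [4], ecx → M[4]=1
neg esi → esi=-(12)=-12
mov esi, [36] → esi=M[36]=31
and ecx, esi → ecx=1&31=1
xor ecx, 13 → ecx=1^13=12
and ecx, esi → ecx=12&31=12
and ecx, 31 → ecx=12&31=12
halt.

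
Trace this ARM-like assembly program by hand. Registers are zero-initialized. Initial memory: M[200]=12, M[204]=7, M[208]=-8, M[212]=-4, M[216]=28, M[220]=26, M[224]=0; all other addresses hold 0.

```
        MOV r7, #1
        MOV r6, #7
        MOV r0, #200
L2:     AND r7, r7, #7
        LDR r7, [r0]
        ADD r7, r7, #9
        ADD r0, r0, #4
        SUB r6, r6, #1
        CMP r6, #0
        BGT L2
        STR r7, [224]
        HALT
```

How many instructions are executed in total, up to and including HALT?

r7=1
r6=7
r0=200
r7=1&7=1
r7=M[200]=12
r7=12+9=21
r0=200+4=204
r6=7-1=6
CMP r6, #0  (cmp 6,0)
BGT L2: taken
r7=21&7=5
r7=M[204]=7
r7=7+9=16
r0=204+4=208
r6=6-1=5
CMP r6, #0  (cmp 5,0)
BGT L2: taken
r7=16&7=0
r7=M[208]=-8
r7=(-8)+9=1
r0=208+4=212
r6=5-1=4
CMP r6, #0  (cmp 4,0)
BGT L2: taken
r7=1&7=1
r7=M[212]=-4
r7=(-4)+9=5
r0=212+4=216
r6=4-1=3
CMP r6, #0  (cmp 3,0)
BGT L2: taken
r7=5&7=5
r7=M[216]=28
r7=28+9=37
r0=216+4=220
r6=3-1=2
CMP r6, #0  (cmp 2,0)
BGT L2: taken
r7=37&7=5
r7=M[220]=26
r7=26+9=35
r0=220+4=224
r6=2-1=1
CMP r6, #0  (cmp 1,0)
BGT L2: taken
r7=35&7=3
r7=M[224]=0
r7=0+9=9
r0=224+4=228
r6=1-1=0
CMP r6, #0  (cmp 0,0)
BGT L2: not taken
STR r7, [224] → M[224]=9
halt.
Total executed instructions: 54.

54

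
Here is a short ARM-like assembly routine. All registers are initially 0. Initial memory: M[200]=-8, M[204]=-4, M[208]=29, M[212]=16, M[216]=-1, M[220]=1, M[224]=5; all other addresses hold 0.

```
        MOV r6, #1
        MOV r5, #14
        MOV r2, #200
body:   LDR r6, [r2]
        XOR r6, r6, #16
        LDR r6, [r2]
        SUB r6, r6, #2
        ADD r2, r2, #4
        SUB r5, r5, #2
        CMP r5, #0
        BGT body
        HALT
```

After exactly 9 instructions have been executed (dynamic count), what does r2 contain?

after MOV r6, #1: r6=1
after MOV r5, #14: r5=14
after MOV r2, #200: r2=200
after LDR r6, [r2]: r6=M[200]=-8
after XOR r6, r6, #16: r6=(-8)^16=-24
after LDR r6, [r2]: r6=M[200]=-8
after SUB r6, r6, #2: r6=(-8)-2=-10
after ADD r2, r2, #4: r2=200+4=204
after SUB r5, r5, #2: r5=14-2=12
After step 9: r2 = 204.

204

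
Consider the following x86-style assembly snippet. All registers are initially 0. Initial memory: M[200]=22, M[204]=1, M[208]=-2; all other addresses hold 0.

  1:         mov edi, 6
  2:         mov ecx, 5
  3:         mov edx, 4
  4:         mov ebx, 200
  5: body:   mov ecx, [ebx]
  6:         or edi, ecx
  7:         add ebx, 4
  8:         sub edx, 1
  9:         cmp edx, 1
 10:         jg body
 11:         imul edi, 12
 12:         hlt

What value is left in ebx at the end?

212

edi=6
ecx=5
edx=4
ebx=200
ecx=M[200]=22
edi=6|22=22
ebx=200+4=204
edx=4-1=3
cmp edx, 1  (cmp 3,1)
jg body: taken
ecx=M[204]=1
edi=22|1=23
ebx=204+4=208
edx=3-1=2
cmp edx, 1  (cmp 2,1)
jg body: taken
ecx=M[208]=-2
edi=23|(-2)=-1
ebx=208+4=212
edx=2-1=1
cmp edx, 1  (cmp 1,1)
jg body: not taken
edi=(-1)*12=-12
halt.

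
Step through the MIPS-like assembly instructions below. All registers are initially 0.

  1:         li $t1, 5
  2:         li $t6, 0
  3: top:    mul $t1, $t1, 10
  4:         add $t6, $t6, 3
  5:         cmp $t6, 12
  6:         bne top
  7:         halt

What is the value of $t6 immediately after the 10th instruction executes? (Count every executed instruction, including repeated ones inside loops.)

6

$t1=5
$t6=0
$t1=5*10=50
$t6=0+3=3
cmp $t6, 12  (cmp 3,12)
bne top: taken
$t1=50*10=500
$t6=3+3=6
cmp $t6, 12  (cmp 6,12)
bne top: taken
After step 10: $t6 = 6.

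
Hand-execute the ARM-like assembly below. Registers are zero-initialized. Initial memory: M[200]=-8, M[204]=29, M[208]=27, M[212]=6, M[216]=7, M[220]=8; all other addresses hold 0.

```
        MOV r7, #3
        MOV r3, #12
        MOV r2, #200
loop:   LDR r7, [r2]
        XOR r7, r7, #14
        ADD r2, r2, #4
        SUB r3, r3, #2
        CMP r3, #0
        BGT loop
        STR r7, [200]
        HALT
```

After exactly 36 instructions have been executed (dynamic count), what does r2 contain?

after MOV r7, #3: r7=3
after MOV r3, #12: r3=12
after MOV r2, #200: r2=200
after LDR r7, [r2]: r7=M[200]=-8
after XOR r7, r7, #14: r7=(-8)^14=-10
after ADD r2, r2, #4: r2=200+4=204
after SUB r3, r3, #2: r3=12-2=10
CMP r3, #0  (cmp 10,0)
BGT loop: taken
after LDR r7, [r2]: r7=M[204]=29
after XOR r7, r7, #14: r7=29^14=19
after ADD r2, r2, #4: r2=204+4=208
after SUB r3, r3, #2: r3=10-2=8
CMP r3, #0  (cmp 8,0)
BGT loop: taken
after LDR r7, [r2]: r7=M[208]=27
after XOR r7, r7, #14: r7=27^14=21
after ADD r2, r2, #4: r2=208+4=212
after SUB r3, r3, #2: r3=8-2=6
CMP r3, #0  (cmp 6,0)
BGT loop: taken
after LDR r7, [r2]: r7=M[212]=6
after XOR r7, r7, #14: r7=6^14=8
after ADD r2, r2, #4: r2=212+4=216
after SUB r3, r3, #2: r3=6-2=4
CMP r3, #0  (cmp 4,0)
BGT loop: taken
after LDR r7, [r2]: r7=M[216]=7
after XOR r7, r7, #14: r7=7^14=9
after ADD r2, r2, #4: r2=216+4=220
after SUB r3, r3, #2: r3=4-2=2
CMP r3, #0  (cmp 2,0)
BGT loop: taken
after LDR r7, [r2]: r7=M[220]=8
after XOR r7, r7, #14: r7=8^14=6
after ADD r2, r2, #4: r2=220+4=224
After step 36: r2 = 224.

224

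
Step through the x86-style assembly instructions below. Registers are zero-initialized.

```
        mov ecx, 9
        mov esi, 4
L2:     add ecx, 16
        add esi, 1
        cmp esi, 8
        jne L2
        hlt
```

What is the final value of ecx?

73

after mov ecx, 9: ecx=9
after mov esi, 4: esi=4
after add ecx, 16: ecx=9+16=25
after add esi, 1: esi=4+1=5
cmp esi, 8  (cmp 5,8)
jne L2: taken
after add ecx, 16: ecx=25+16=41
after add esi, 1: esi=5+1=6
cmp esi, 8  (cmp 6,8)
jne L2: taken
after add ecx, 16: ecx=41+16=57
after add esi, 1: esi=6+1=7
cmp esi, 8  (cmp 7,8)
jne L2: taken
after add ecx, 16: ecx=57+16=73
after add esi, 1: esi=7+1=8
cmp esi, 8  (cmp 8,8)
jne L2: not taken
halt.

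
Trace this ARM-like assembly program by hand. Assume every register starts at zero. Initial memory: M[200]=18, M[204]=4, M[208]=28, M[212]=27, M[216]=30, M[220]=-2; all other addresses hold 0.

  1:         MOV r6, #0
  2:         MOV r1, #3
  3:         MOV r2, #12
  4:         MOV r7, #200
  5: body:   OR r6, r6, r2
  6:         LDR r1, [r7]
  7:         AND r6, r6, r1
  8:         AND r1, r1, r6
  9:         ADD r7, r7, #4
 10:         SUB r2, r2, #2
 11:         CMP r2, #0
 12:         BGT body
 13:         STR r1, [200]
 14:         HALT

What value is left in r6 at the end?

14

r6=0
r1=3
r2=12
r7=200
r6=0|12=12
r1=M[200]=18
r6=12&18=0
r1=18&0=0
r7=200+4=204
r2=12-2=10
CMP r2, #0  (cmp 10,0)
BGT body: taken
r6=0|10=10
r1=M[204]=4
r6=10&4=0
r1=4&0=0
r7=204+4=208
r2=10-2=8
CMP r2, #0  (cmp 8,0)
BGT body: taken
r6=0|8=8
r1=M[208]=28
r6=8&28=8
r1=28&8=8
r7=208+4=212
r2=8-2=6
CMP r2, #0  (cmp 6,0)
BGT body: taken
r6=8|6=14
r1=M[212]=27
r6=14&27=10
r1=27&10=10
r7=212+4=216
r2=6-2=4
CMP r2, #0  (cmp 4,0)
BGT body: taken
r6=10|4=14
r1=M[216]=30
r6=14&30=14
r1=30&14=14
r7=216+4=220
r2=4-2=2
CMP r2, #0  (cmp 2,0)
BGT body: taken
r6=14|2=14
r1=M[220]=-2
r6=14&(-2)=14
r1=(-2)&14=14
r7=220+4=224
r2=2-2=0
CMP r2, #0  (cmp 0,0)
BGT body: not taken
STR r1, [200] → M[200]=14
halt.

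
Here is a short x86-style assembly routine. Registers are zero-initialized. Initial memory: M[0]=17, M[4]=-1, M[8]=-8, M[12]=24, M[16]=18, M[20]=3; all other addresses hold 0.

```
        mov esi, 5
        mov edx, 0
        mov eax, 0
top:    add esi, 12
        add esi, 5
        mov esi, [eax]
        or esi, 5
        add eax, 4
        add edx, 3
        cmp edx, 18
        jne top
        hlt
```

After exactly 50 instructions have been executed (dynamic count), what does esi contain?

esi=5
edx=0
eax=0
esi=5+12=17
esi=17+5=22
esi=M[0]=17
esi=17|5=21
eax=0+4=4
edx=0+3=3
cmp edx, 18  (cmp 3,18)
jne top: taken
esi=21+12=33
esi=33+5=38
esi=M[4]=-1
esi=(-1)|5=-1
eax=4+4=8
edx=3+3=6
cmp edx, 18  (cmp 6,18)
jne top: taken
esi=(-1)+12=11
esi=11+5=16
esi=M[8]=-8
esi=(-8)|5=-3
eax=8+4=12
edx=6+3=9
cmp edx, 18  (cmp 9,18)
jne top: taken
esi=(-3)+12=9
esi=9+5=14
esi=M[12]=24
esi=24|5=29
eax=12+4=16
edx=9+3=12
cmp edx, 18  (cmp 12,18)
jne top: taken
esi=29+12=41
esi=41+5=46
esi=M[16]=18
esi=18|5=23
eax=16+4=20
edx=12+3=15
cmp edx, 18  (cmp 15,18)
jne top: taken
esi=23+12=35
esi=35+5=40
esi=M[20]=3
esi=3|5=7
eax=20+4=24
edx=15+3=18
cmp edx, 18  (cmp 18,18)
After step 50: esi = 7.

7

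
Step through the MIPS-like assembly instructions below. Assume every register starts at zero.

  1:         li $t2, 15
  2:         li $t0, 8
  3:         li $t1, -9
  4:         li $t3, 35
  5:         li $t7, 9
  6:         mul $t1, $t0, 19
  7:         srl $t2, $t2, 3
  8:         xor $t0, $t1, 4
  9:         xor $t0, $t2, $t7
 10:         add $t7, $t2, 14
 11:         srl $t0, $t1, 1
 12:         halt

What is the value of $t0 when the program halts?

$t2=15
$t0=8
$t1=-9
$t3=35
$t7=9
$t1=8*19=152
$t2=15>>3=1
$t0=152^4=156
$t0=1^9=8
$t7=1+14=15
$t0=152>>1=76
halt.

76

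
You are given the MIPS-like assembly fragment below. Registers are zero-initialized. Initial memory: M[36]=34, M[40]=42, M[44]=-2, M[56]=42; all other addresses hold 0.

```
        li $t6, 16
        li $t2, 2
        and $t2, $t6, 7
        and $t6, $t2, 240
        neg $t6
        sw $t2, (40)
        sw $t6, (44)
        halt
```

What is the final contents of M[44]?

li $t6, 16 → $t6=16
li $t2, 2 → $t2=2
and $t2, $t6, 7 → $t2=16&7=0
and $t6, $t2, 240 → $t6=0&240=0
neg $t6 → $t6=-(0)=0
sw $t2, (40) → M[40]=0
sw $t6, (44) → M[44]=0
halt.

0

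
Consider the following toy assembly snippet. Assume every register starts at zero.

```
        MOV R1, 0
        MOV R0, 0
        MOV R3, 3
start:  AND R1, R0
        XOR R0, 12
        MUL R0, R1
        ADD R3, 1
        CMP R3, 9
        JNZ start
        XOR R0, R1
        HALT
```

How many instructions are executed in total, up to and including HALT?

41

MOV R1, 0 → R1=0
MOV R0, 0 → R0=0
MOV R3, 3 → R3=3
AND R1, R0 → R1=0&0=0
XOR R0, 12 → R0=0^12=12
MUL R0, R1 → R0=12*0=0
ADD R3, 1 → R3=3+1=4
CMP R3, 9  (cmp 4,9)
JNZ start: taken
AND R1, R0 → R1=0&0=0
XOR R0, 12 → R0=0^12=12
MUL R0, R1 → R0=12*0=0
ADD R3, 1 → R3=4+1=5
CMP R3, 9  (cmp 5,9)
JNZ start: taken
AND R1, R0 → R1=0&0=0
XOR R0, 12 → R0=0^12=12
MUL R0, R1 → R0=12*0=0
ADD R3, 1 → R3=5+1=6
CMP R3, 9  (cmp 6,9)
JNZ start: taken
AND R1, R0 → R1=0&0=0
XOR R0, 12 → R0=0^12=12
MUL R0, R1 → R0=12*0=0
ADD R3, 1 → R3=6+1=7
CMP R3, 9  (cmp 7,9)
JNZ start: taken
AND R1, R0 → R1=0&0=0
XOR R0, 12 → R0=0^12=12
MUL R0, R1 → R0=12*0=0
ADD R3, 1 → R3=7+1=8
CMP R3, 9  (cmp 8,9)
JNZ start: taken
AND R1, R0 → R1=0&0=0
XOR R0, 12 → R0=0^12=12
MUL R0, R1 → R0=12*0=0
ADD R3, 1 → R3=8+1=9
CMP R3, 9  (cmp 9,9)
JNZ start: not taken
XOR R0, R1 → R0=0^0=0
halt.
Total executed instructions: 41.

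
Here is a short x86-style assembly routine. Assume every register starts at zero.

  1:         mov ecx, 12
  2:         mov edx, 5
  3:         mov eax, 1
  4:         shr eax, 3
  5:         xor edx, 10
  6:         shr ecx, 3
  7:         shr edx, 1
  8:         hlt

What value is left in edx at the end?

7

ecx=12
edx=5
eax=1
eax=1>>3=0
edx=5^10=15
ecx=12>>3=1
edx=15>>1=7
halt.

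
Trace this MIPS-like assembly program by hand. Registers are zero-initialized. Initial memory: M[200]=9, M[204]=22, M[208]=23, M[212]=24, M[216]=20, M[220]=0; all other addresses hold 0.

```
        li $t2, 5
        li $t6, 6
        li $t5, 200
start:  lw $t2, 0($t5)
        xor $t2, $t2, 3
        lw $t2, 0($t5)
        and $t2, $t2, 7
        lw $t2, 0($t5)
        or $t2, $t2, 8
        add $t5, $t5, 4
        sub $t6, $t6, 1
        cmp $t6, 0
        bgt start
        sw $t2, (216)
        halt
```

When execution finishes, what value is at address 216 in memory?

8

li $t2, 5 → $t2=5
li $t6, 6 → $t6=6
li $t5, 200 → $t5=200
lw $t2, 0($t5) → $t2=M[200]=9
xor $t2, $t2, 3 → $t2=9^3=10
lw $t2, 0($t5) → $t2=M[200]=9
and $t2, $t2, 7 → $t2=9&7=1
lw $t2, 0($t5) → $t2=M[200]=9
or $t2, $t2, 8 → $t2=9|8=9
add $t5, $t5, 4 → $t5=200+4=204
sub $t6, $t6, 1 → $t6=6-1=5
cmp $t6, 0  (cmp 5,0)
bgt start: taken
lw $t2, 0($t5) → $t2=M[204]=22
xor $t2, $t2, 3 → $t2=22^3=21
lw $t2, 0($t5) → $t2=M[204]=22
and $t2, $t2, 7 → $t2=22&7=6
lw $t2, 0($t5) → $t2=M[204]=22
or $t2, $t2, 8 → $t2=22|8=30
add $t5, $t5, 4 → $t5=204+4=208
sub $t6, $t6, 1 → $t6=5-1=4
cmp $t6, 0  (cmp 4,0)
bgt start: taken
lw $t2, 0($t5) → $t2=M[208]=23
xor $t2, $t2, 3 → $t2=23^3=20
lw $t2, 0($t5) → $t2=M[208]=23
and $t2, $t2, 7 → $t2=23&7=7
lw $t2, 0($t5) → $t2=M[208]=23
or $t2, $t2, 8 → $t2=23|8=31
add $t5, $t5, 4 → $t5=208+4=212
sub $t6, $t6, 1 → $t6=4-1=3
cmp $t6, 0  (cmp 3,0)
bgt start: taken
lw $t2, 0($t5) → $t2=M[212]=24
xor $t2, $t2, 3 → $t2=24^3=27
lw $t2, 0($t5) → $t2=M[212]=24
and $t2, $t2, 7 → $t2=24&7=0
lw $t2, 0($t5) → $t2=M[212]=24
or $t2, $t2, 8 → $t2=24|8=24
add $t5, $t5, 4 → $t5=212+4=216
sub $t6, $t6, 1 → $t6=3-1=2
cmp $t6, 0  (cmp 2,0)
bgt start: taken
lw $t2, 0($t5) → $t2=M[216]=20
xor $t2, $t2, 3 → $t2=20^3=23
lw $t2, 0($t5) → $t2=M[216]=20
and $t2, $t2, 7 → $t2=20&7=4
lw $t2, 0($t5) → $t2=M[216]=20
or $t2, $t2, 8 → $t2=20|8=28
add $t5, $t5, 4 → $t5=216+4=220
sub $t6, $t6, 1 → $t6=2-1=1
cmp $t6, 0  (cmp 1,0)
bgt start: taken
lw $t2, 0($t5) → $t2=M[220]=0
xor $t2, $t2, 3 → $t2=0^3=3
lw $t2, 0($t5) → $t2=M[220]=0
and $t2, $t2, 7 → $t2=0&7=0
lw $t2, 0($t5) → $t2=M[220]=0
or $t2, $t2, 8 → $t2=0|8=8
add $t5, $t5, 4 → $t5=220+4=224
sub $t6, $t6, 1 → $t6=1-1=0
cmp $t6, 0  (cmp 0,0)
bgt start: not taken
sw $t2, (216) → M[216]=8
halt.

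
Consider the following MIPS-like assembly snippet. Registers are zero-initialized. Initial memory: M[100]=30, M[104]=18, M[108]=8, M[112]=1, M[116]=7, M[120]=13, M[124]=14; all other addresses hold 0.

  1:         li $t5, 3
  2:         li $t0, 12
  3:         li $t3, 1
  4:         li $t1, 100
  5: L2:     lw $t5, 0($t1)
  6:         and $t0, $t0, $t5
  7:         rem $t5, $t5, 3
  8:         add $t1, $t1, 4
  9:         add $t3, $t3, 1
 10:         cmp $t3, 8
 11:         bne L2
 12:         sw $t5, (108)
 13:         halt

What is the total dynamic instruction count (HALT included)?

li $t5, 3 → $t5=3
li $t0, 12 → $t0=12
li $t3, 1 → $t3=1
li $t1, 100 → $t1=100
lw $t5, 0($t1) → $t5=M[100]=30
and $t0, $t0, $t5 → $t0=12&30=12
rem $t5, $t5, 3 → $t5=30%3=0
add $t1, $t1, 4 → $t1=100+4=104
add $t3, $t3, 1 → $t3=1+1=2
cmp $t3, 8  (cmp 2,8)
bne L2: taken
lw $t5, 0($t1) → $t5=M[104]=18
and $t0, $t0, $t5 → $t0=12&18=0
rem $t5, $t5, 3 → $t5=18%3=0
add $t1, $t1, 4 → $t1=104+4=108
add $t3, $t3, 1 → $t3=2+1=3
cmp $t3, 8  (cmp 3,8)
bne L2: taken
lw $t5, 0($t1) → $t5=M[108]=8
and $t0, $t0, $t5 → $t0=0&8=0
rem $t5, $t5, 3 → $t5=8%3=2
add $t1, $t1, 4 → $t1=108+4=112
add $t3, $t3, 1 → $t3=3+1=4
cmp $t3, 8  (cmp 4,8)
bne L2: taken
lw $t5, 0($t1) → $t5=M[112]=1
and $t0, $t0, $t5 → $t0=0&1=0
rem $t5, $t5, 3 → $t5=1%3=1
add $t1, $t1, 4 → $t1=112+4=116
add $t3, $t3, 1 → $t3=4+1=5
cmp $t3, 8  (cmp 5,8)
bne L2: taken
lw $t5, 0($t1) → $t5=M[116]=7
and $t0, $t0, $t5 → $t0=0&7=0
rem $t5, $t5, 3 → $t5=7%3=1
add $t1, $t1, 4 → $t1=116+4=120
add $t3, $t3, 1 → $t3=5+1=6
cmp $t3, 8  (cmp 6,8)
bne L2: taken
lw $t5, 0($t1) → $t5=M[120]=13
and $t0, $t0, $t5 → $t0=0&13=0
rem $t5, $t5, 3 → $t5=13%3=1
add $t1, $t1, 4 → $t1=120+4=124
add $t3, $t3, 1 → $t3=6+1=7
cmp $t3, 8  (cmp 7,8)
bne L2: taken
lw $t5, 0($t1) → $t5=M[124]=14
and $t0, $t0, $t5 → $t0=0&14=0
rem $t5, $t5, 3 → $t5=14%3=2
add $t1, $t1, 4 → $t1=124+4=128
add $t3, $t3, 1 → $t3=7+1=8
cmp $t3, 8  (cmp 8,8)
bne L2: not taken
sw $t5, (108) → M[108]=2
halt.
Total executed instructions: 55.

55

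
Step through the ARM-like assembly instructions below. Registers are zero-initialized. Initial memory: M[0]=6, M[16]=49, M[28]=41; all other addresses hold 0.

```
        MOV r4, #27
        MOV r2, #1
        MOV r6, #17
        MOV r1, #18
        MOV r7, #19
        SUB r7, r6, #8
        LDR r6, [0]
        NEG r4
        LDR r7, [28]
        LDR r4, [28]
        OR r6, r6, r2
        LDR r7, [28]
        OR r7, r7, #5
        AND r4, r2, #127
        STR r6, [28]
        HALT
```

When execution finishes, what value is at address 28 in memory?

after MOV r4, #27: r4=27
after MOV r2, #1: r2=1
after MOV r6, #17: r6=17
after MOV r1, #18: r1=18
after MOV r7, #19: r7=19
after SUB r7, r6, #8: r7=17-8=9
after LDR r6, [0]: r6=M[0]=6
after NEG r4: r4=-(27)=-27
after LDR r7, [28]: r7=M[28]=41
after LDR r4, [28]: r4=M[28]=41
after OR r6, r6, r2: r6=6|1=7
after LDR r7, [28]: r7=M[28]=41
after OR r7, r7, #5: r7=41|5=45
after AND r4, r2, #127: r4=1&127=1
STR r6, [28] → M[28]=7
halt.

7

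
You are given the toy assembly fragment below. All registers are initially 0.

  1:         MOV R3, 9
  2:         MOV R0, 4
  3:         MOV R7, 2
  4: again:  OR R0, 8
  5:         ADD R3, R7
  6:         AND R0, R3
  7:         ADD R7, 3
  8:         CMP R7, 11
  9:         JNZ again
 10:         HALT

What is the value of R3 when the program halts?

24

R3=9
R0=4
R7=2
R0=4|8=12
R3=9+2=11
R0=12&11=8
R7=2+3=5
CMP R7, 11  (cmp 5,11)
JNZ again: taken
R0=8|8=8
R3=11+5=16
R0=8&16=0
R7=5+3=8
CMP R7, 11  (cmp 8,11)
JNZ again: taken
R0=0|8=8
R3=16+8=24
R0=8&24=8
R7=8+3=11
CMP R7, 11  (cmp 11,11)
JNZ again: not taken
halt.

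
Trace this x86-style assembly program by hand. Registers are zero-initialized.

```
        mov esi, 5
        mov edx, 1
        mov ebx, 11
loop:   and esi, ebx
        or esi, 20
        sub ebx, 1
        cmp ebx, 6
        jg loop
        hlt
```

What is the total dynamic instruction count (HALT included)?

esi=5
edx=1
ebx=11
esi=5&11=1
esi=1|20=21
ebx=11-1=10
cmp ebx, 6  (cmp 10,6)
jg loop: taken
esi=21&10=0
esi=0|20=20
ebx=10-1=9
cmp ebx, 6  (cmp 9,6)
jg loop: taken
esi=20&9=0
esi=0|20=20
ebx=9-1=8
cmp ebx, 6  (cmp 8,6)
jg loop: taken
esi=20&8=0
esi=0|20=20
ebx=8-1=7
cmp ebx, 6  (cmp 7,6)
jg loop: taken
esi=20&7=4
esi=4|20=20
ebx=7-1=6
cmp ebx, 6  (cmp 6,6)
jg loop: not taken
halt.
Total executed instructions: 29.

29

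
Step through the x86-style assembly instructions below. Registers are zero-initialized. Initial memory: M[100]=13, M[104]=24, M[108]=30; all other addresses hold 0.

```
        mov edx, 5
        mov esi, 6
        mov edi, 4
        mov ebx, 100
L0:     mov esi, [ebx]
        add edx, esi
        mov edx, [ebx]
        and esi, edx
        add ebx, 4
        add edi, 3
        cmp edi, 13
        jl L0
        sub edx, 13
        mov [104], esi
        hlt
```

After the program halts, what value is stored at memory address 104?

mov edx, 5 → edx=5
mov esi, 6 → esi=6
mov edi, 4 → edi=4
mov ebx, 100 → ebx=100
mov esi, [ebx] → esi=M[100]=13
add edx, esi → edx=5+13=18
mov edx, [ebx] → edx=M[100]=13
and esi, edx → esi=13&13=13
add ebx, 4 → ebx=100+4=104
add edi, 3 → edi=4+3=7
cmp edi, 13  (cmp 7,13)
jl L0: taken
mov esi, [ebx] → esi=M[104]=24
add edx, esi → edx=13+24=37
mov edx, [ebx] → edx=M[104]=24
and esi, edx → esi=24&24=24
add ebx, 4 → ebx=104+4=108
add edi, 3 → edi=7+3=10
cmp edi, 13  (cmp 10,13)
jl L0: taken
mov esi, [ebx] → esi=M[108]=30
add edx, esi → edx=24+30=54
mov edx, [ebx] → edx=M[108]=30
and esi, edx → esi=30&30=30
add ebx, 4 → ebx=108+4=112
add edi, 3 → edi=10+3=13
cmp edi, 13  (cmp 13,13)
jl L0: not taken
sub edx, 13 → edx=30-13=17
mov [104], esi → M[104]=30
halt.

30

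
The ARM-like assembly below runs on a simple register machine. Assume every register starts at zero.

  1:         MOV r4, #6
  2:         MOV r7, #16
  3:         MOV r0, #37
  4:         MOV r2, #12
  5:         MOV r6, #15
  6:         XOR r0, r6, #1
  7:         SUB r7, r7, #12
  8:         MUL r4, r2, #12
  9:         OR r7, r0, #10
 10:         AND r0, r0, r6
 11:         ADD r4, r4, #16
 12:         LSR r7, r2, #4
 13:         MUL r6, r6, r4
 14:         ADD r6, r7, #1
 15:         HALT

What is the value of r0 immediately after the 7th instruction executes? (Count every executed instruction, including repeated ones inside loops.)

14

r4=6
r7=16
r0=37
r2=12
r6=15
r0=15^1=14
r7=16-12=4
After step 7: r0 = 14.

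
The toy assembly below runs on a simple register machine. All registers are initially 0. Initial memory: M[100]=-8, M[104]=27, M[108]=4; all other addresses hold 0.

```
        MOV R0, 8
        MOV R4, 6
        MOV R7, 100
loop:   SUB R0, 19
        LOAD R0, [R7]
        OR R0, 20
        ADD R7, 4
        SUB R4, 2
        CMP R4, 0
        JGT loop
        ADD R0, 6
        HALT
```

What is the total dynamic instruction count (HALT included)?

after MOV R0, 8: R0=8
after MOV R4, 6: R4=6
after MOV R7, 100: R7=100
after SUB R0, 19: R0=8-19=-11
after LOAD R0, [R7]: R0=M[100]=-8
after OR R0, 20: R0=(-8)|20=-4
after ADD R7, 4: R7=100+4=104
after SUB R4, 2: R4=6-2=4
CMP R4, 0  (cmp 4,0)
JGT loop: taken
after SUB R0, 19: R0=(-4)-19=-23
after LOAD R0, [R7]: R0=M[104]=27
after OR R0, 20: R0=27|20=31
after ADD R7, 4: R7=104+4=108
after SUB R4, 2: R4=4-2=2
CMP R4, 0  (cmp 2,0)
JGT loop: taken
after SUB R0, 19: R0=31-19=12
after LOAD R0, [R7]: R0=M[108]=4
after OR R0, 20: R0=4|20=20
after ADD R7, 4: R7=108+4=112
after SUB R4, 2: R4=2-2=0
CMP R4, 0  (cmp 0,0)
JGT loop: not taken
after ADD R0, 6: R0=20+6=26
halt.
Total executed instructions: 26.

26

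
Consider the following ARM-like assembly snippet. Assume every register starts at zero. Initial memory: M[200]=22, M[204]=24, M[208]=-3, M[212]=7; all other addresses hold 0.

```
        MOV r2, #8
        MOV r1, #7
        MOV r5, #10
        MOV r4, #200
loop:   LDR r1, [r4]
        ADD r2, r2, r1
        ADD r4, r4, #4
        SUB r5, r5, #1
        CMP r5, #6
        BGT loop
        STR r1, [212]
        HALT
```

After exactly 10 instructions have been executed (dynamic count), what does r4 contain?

204

MOV r2, #8 → r2=8
MOV r1, #7 → r1=7
MOV r5, #10 → r5=10
MOV r4, #200 → r4=200
LDR r1, [r4] → r1=M[200]=22
ADD r2, r2, r1 → r2=8+22=30
ADD r4, r4, #4 → r4=200+4=204
SUB r5, r5, #1 → r5=10-1=9
CMP r5, #6  (cmp 9,6)
BGT loop: taken
After step 10: r4 = 204.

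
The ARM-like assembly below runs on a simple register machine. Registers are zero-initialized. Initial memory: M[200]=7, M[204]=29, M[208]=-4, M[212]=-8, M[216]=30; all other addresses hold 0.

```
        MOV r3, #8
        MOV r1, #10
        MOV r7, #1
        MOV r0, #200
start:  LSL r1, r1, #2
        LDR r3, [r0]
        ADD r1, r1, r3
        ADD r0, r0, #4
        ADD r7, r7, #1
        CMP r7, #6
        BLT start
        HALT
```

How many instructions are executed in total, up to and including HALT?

40

after MOV r3, #8: r3=8
after MOV r1, #10: r1=10
after MOV r7, #1: r7=1
after MOV r0, #200: r0=200
after LSL r1, r1, #2: r1=10<<2=40
after LDR r3, [r0]: r3=M[200]=7
after ADD r1, r1, r3: r1=40+7=47
after ADD r0, r0, #4: r0=200+4=204
after ADD r7, r7, #1: r7=1+1=2
CMP r7, #6  (cmp 2,6)
BLT start: taken
after LSL r1, r1, #2: r1=47<<2=188
after LDR r3, [r0]: r3=M[204]=29
after ADD r1, r1, r3: r1=188+29=217
after ADD r0, r0, #4: r0=204+4=208
after ADD r7, r7, #1: r7=2+1=3
CMP r7, #6  (cmp 3,6)
BLT start: taken
after LSL r1, r1, #2: r1=217<<2=868
after LDR r3, [r0]: r3=M[208]=-4
after ADD r1, r1, r3: r1=868+(-4)=864
after ADD r0, r0, #4: r0=208+4=212
after ADD r7, r7, #1: r7=3+1=4
CMP r7, #6  (cmp 4,6)
BLT start: taken
after LSL r1, r1, #2: r1=864<<2=3456
after LDR r3, [r0]: r3=M[212]=-8
after ADD r1, r1, r3: r1=3456+(-8)=3448
after ADD r0, r0, #4: r0=212+4=216
after ADD r7, r7, #1: r7=4+1=5
CMP r7, #6  (cmp 5,6)
BLT start: taken
after LSL r1, r1, #2: r1=3448<<2=13792
after LDR r3, [r0]: r3=M[216]=30
after ADD r1, r1, r3: r1=13792+30=13822
after ADD r0, r0, #4: r0=216+4=220
after ADD r7, r7, #1: r7=5+1=6
CMP r7, #6  (cmp 6,6)
BLT start: not taken
halt.
Total executed instructions: 40.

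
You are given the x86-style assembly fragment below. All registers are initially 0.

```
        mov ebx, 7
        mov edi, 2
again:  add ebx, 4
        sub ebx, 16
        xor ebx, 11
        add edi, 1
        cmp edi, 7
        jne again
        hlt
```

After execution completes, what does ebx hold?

mov ebx, 7 → ebx=7
mov edi, 2 → edi=2
add ebx, 4 → ebx=7+4=11
sub ebx, 16 → ebx=11-16=-5
xor ebx, 11 → ebx=(-5)^11=-16
add edi, 1 → edi=2+1=3
cmp edi, 7  (cmp 3,7)
jne again: taken
add ebx, 4 → ebx=(-16)+4=-12
sub ebx, 16 → ebx=(-12)-16=-28
xor ebx, 11 → ebx=(-28)^11=-17
add edi, 1 → edi=3+1=4
cmp edi, 7  (cmp 4,7)
jne again: taken
add ebx, 4 → ebx=(-17)+4=-13
sub ebx, 16 → ebx=(-13)-16=-29
xor ebx, 11 → ebx=(-29)^11=-24
add edi, 1 → edi=4+1=5
cmp edi, 7  (cmp 5,7)
jne again: taken
add ebx, 4 → ebx=(-24)+4=-20
sub ebx, 16 → ebx=(-20)-16=-36
xor ebx, 11 → ebx=(-36)^11=-41
add edi, 1 → edi=5+1=6
cmp edi, 7  (cmp 6,7)
jne again: taken
add ebx, 4 → ebx=(-41)+4=-37
sub ebx, 16 → ebx=(-37)-16=-53
xor ebx, 11 → ebx=(-53)^11=-64
add edi, 1 → edi=6+1=7
cmp edi, 7  (cmp 7,7)
jne again: not taken
halt.

-64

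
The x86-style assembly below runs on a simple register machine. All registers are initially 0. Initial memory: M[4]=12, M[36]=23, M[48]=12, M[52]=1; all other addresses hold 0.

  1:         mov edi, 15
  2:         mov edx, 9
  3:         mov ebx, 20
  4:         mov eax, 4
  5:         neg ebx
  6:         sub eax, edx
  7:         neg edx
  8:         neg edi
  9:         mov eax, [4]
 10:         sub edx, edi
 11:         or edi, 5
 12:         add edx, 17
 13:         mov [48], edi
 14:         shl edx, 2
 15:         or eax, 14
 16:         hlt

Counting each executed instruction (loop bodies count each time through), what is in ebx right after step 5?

-20

after mov edi, 15: edi=15
after mov edx, 9: edx=9
after mov ebx, 20: ebx=20
after mov eax, 4: eax=4
after neg ebx: ebx=-(20)=-20
After step 5: ebx = -20.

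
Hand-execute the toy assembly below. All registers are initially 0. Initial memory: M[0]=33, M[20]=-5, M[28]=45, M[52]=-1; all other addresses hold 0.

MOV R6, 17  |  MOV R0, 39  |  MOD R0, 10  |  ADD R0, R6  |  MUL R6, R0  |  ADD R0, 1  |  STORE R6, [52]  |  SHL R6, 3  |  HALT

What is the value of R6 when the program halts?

after MOV R6, 17: R6=17
after MOV R0, 39: R0=39
after MOD R0, 10: R0=39%10=9
after ADD R0, R6: R0=9+17=26
after MUL R6, R0: R6=17*26=442
after ADD R0, 1: R0=26+1=27
STORE R6, [52] → M[52]=442
after SHL R6, 3: R6=442<<3=3536
halt.

3536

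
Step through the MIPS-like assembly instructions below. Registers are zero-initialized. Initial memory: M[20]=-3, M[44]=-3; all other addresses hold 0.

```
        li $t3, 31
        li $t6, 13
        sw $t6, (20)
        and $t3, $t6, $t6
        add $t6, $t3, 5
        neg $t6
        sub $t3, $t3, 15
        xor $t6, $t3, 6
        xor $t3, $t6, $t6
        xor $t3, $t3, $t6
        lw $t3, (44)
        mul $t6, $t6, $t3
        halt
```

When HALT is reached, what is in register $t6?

24

li $t3, 31 → $t3=31
li $t6, 13 → $t6=13
sw $t6, (20) → M[20]=13
and $t3, $t6, $t6 → $t3=13&13=13
add $t6, $t3, 5 → $t6=13+5=18
neg $t6 → $t6=-(18)=-18
sub $t3, $t3, 15 → $t3=13-15=-2
xor $t6, $t3, 6 → $t6=(-2)^6=-8
xor $t3, $t6, $t6 → $t3=(-8)^(-8)=0
xor $t3, $t3, $t6 → $t3=0^(-8)=-8
lw $t3, (44) → $t3=M[44]=-3
mul $t6, $t6, $t3 → $t6=(-8)*(-3)=24
halt.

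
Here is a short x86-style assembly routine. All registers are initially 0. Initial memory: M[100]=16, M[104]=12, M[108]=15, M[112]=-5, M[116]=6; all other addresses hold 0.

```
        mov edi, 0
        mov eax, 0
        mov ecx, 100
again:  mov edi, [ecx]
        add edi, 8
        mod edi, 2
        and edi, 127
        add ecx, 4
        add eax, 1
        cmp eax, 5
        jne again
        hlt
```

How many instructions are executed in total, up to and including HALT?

44

after mov edi, 0: edi=0
after mov eax, 0: eax=0
after mov ecx, 100: ecx=100
after mov edi, [ecx]: edi=M[100]=16
after add edi, 8: edi=16+8=24
after mod edi, 2: edi=24%2=0
after and edi, 127: edi=0&127=0
after add ecx, 4: ecx=100+4=104
after add eax, 1: eax=0+1=1
cmp eax, 5  (cmp 1,5)
jne again: taken
after mov edi, [ecx]: edi=M[104]=12
after add edi, 8: edi=12+8=20
after mod edi, 2: edi=20%2=0
after and edi, 127: edi=0&127=0
after add ecx, 4: ecx=104+4=108
after add eax, 1: eax=1+1=2
cmp eax, 5  (cmp 2,5)
jne again: taken
after mov edi, [ecx]: edi=M[108]=15
after add edi, 8: edi=15+8=23
after mod edi, 2: edi=23%2=1
after and edi, 127: edi=1&127=1
after add ecx, 4: ecx=108+4=112
after add eax, 1: eax=2+1=3
cmp eax, 5  (cmp 3,5)
jne again: taken
after mov edi, [ecx]: edi=M[112]=-5
after add edi, 8: edi=(-5)+8=3
after mod edi, 2: edi=3%2=1
after and edi, 127: edi=1&127=1
after add ecx, 4: ecx=112+4=116
after add eax, 1: eax=3+1=4
cmp eax, 5  (cmp 4,5)
jne again: taken
after mov edi, [ecx]: edi=M[116]=6
after add edi, 8: edi=6+8=14
after mod edi, 2: edi=14%2=0
after and edi, 127: edi=0&127=0
after add ecx, 4: ecx=116+4=120
after add eax, 1: eax=4+1=5
cmp eax, 5  (cmp 5,5)
jne again: not taken
halt.
Total executed instructions: 44.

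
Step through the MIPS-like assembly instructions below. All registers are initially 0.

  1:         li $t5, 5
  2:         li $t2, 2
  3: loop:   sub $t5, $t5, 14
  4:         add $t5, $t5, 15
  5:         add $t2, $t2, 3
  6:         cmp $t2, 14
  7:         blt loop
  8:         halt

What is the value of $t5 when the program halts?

9

after li $t5, 5: $t5=5
after li $t2, 2: $t2=2
after sub $t5, $t5, 14: $t5=5-14=-9
after add $t5, $t5, 15: $t5=(-9)+15=6
after add $t2, $t2, 3: $t2=2+3=5
cmp $t2, 14  (cmp 5,14)
blt loop: taken
after sub $t5, $t5, 14: $t5=6-14=-8
after add $t5, $t5, 15: $t5=(-8)+15=7
after add $t2, $t2, 3: $t2=5+3=8
cmp $t2, 14  (cmp 8,14)
blt loop: taken
after sub $t5, $t5, 14: $t5=7-14=-7
after add $t5, $t5, 15: $t5=(-7)+15=8
after add $t2, $t2, 3: $t2=8+3=11
cmp $t2, 14  (cmp 11,14)
blt loop: taken
after sub $t5, $t5, 14: $t5=8-14=-6
after add $t5, $t5, 15: $t5=(-6)+15=9
after add $t2, $t2, 3: $t2=11+3=14
cmp $t2, 14  (cmp 14,14)
blt loop: not taken
halt.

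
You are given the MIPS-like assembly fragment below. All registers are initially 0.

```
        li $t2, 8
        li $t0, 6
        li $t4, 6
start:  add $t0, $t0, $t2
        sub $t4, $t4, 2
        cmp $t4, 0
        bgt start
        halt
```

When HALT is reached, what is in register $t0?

30

after li $t2, 8: $t2=8
after li $t0, 6: $t0=6
after li $t4, 6: $t4=6
after add $t0, $t0, $t2: $t0=6+8=14
after sub $t4, $t4, 2: $t4=6-2=4
cmp $t4, 0  (cmp 4,0)
bgt start: taken
after add $t0, $t0, $t2: $t0=14+8=22
after sub $t4, $t4, 2: $t4=4-2=2
cmp $t4, 0  (cmp 2,0)
bgt start: taken
after add $t0, $t0, $t2: $t0=22+8=30
after sub $t4, $t4, 2: $t4=2-2=0
cmp $t4, 0  (cmp 0,0)
bgt start: not taken
halt.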